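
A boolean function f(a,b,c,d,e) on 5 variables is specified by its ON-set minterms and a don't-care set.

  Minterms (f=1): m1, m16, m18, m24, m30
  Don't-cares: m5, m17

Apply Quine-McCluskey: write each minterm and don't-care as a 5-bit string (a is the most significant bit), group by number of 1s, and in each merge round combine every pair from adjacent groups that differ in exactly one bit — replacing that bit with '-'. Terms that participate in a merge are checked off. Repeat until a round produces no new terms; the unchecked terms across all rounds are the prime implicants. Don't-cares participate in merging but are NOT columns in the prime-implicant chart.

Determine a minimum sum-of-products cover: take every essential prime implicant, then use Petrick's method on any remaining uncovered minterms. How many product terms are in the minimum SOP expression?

4

Round 0: 00001✓ 00101✓ 10000✓ 10001✓ 10010✓ 11000✓ 11110
Round 1: -0001 00-01 1-000 100-0 1000-
PIs = {-0001, 00-01, 1-000, 100-0, 1000-, 11110}
Coverage chart:
  m1: -0001,00-01
  m16: 1-000,100-0,1000-
  m18: 100-0 ←essential
  m24: 1-000 ←essential
  m30: 11110 ←essential
Essential: 1-000, 100-0, 11110
Petrick residual → -0001
Min cover (4 terms): b'c'd'e + ac'd'e' + ab'c'e' + abcde'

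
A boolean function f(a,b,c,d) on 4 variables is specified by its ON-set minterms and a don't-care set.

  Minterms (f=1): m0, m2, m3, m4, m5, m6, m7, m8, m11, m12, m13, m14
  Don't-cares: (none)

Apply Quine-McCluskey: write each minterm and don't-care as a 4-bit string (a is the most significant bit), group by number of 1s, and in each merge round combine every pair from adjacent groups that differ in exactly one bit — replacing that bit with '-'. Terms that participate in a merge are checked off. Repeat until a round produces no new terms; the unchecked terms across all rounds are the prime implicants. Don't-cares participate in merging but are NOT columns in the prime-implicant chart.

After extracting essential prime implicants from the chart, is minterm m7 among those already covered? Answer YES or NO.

Round 0: 0000✓ 0010✓ 0011✓ 0100✓ 0101✓ 0110✓ 0111✓ 1000✓ 1011✓ 1100✓ 1101✓ 1110✓
Round 1: -000✓ -011 -100✓ -101✓ -110✓ 0-00✓ 0-10✓ 0-11✓ 00-0✓ 001-✓ 01-0✓ 01-1✓ 010-✓ 011-✓ 1-00✓ 11-0✓ 110-✓
Round 2: --00 -1-0 -10- 0--0 0-1- 01--
PIs = {--00, -011, -1-0, -10-, 0--0, 0-1-, 01--}
Coverage chart:
  m0: --00,0--0
  m2: 0--0,0-1-
  m3: -011,0-1-
  m4: --00,-1-0,-10-,0--0,01--
  m5: -10-,01--
  m6: -1-0,0--0,0-1-,01--
  m7: 0-1-,01--
  m8: --00 ←essential
  m11: -011 ←essential
  m12: --00,-1-0,-10-
  m13: -10- ←essential
  m14: -1-0 ←essential
Essential: --00, -011, -1-0, -10-

NO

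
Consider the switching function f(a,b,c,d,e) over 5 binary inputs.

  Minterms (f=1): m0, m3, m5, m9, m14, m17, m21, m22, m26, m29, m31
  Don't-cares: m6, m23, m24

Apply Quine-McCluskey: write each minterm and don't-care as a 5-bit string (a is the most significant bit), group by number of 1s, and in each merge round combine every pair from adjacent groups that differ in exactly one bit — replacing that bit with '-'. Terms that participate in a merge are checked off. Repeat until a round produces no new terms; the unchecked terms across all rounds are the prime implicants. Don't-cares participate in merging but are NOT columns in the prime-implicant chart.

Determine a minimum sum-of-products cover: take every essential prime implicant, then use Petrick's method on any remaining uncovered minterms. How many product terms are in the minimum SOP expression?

[col 0] 00000, 00011, 00101*, 00110*, 01001, 01110*, 10001*, 10101*, 10110*, 10111*, 11000*, 11010*, 11101*, 11111*
[col 1] -0101, -0110, 0-110, 1-101*, 1-111*, 10-01, 101-1*, 1011-, 110-0, 111-1*
[col 2] 1-1-1
Prime implicants: -0101, -0110, 0-110, 00000, 00011, 01001, 1-1-1, 10-01, 1011-, 110-0
PI chart (minterm → PIs covering it):
  0 | 00000  (sole → essential)
  3 | 00011  (sole → essential)
  5 | -0101  (sole → essential)
  9 | 01001  (sole → essential)
  14 | 0-110  (sole → essential)
  17 | 10-01  (sole → essential)
  21 | -0101,1-1-1,10-01
  22 | -0110,1011-
  26 | 110-0  (sole → essential)
  29 | 1-1-1  (sole → essential)
  31 | 1-1-1  (sole → essential)
Essential prime implicants: -0101, 0-110, 00000, 00011, 01001, 1-1-1, 10-01, 110-0
Petrick residual → -0110
Minimum SOP uses 9 PIs: b'cd'e + b'cde' + a'cde' + a'b'c'd'e' + a'b'c'de + a'bc'd'e + ace + ab'd'e + abc'e'

9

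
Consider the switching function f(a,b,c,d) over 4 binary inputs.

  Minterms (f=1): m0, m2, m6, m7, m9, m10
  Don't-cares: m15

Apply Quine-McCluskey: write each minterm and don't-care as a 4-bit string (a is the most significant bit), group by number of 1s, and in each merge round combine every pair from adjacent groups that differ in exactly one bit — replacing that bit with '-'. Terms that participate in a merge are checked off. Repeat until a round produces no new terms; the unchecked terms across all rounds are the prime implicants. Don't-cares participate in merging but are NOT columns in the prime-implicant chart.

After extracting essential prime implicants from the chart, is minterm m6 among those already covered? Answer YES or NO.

[col 0] 0000*, 0010*, 0110*, 0111*, 1001, 1010*, 1111*
[col 1] -010, -111, 0-10, 00-0, 011-
Prime implicants: -010, -111, 0-10, 00-0, 011-, 1001
PI chart (minterm → PIs covering it):
  0 | 00-0  (sole → essential)
  2 | -010,0-10,00-0
  6 | 0-10,011-
  7 | -111,011-
  9 | 1001  (sole → essential)
  10 | -010  (sole → essential)
Essential prime implicants: -010, 00-0, 1001

NO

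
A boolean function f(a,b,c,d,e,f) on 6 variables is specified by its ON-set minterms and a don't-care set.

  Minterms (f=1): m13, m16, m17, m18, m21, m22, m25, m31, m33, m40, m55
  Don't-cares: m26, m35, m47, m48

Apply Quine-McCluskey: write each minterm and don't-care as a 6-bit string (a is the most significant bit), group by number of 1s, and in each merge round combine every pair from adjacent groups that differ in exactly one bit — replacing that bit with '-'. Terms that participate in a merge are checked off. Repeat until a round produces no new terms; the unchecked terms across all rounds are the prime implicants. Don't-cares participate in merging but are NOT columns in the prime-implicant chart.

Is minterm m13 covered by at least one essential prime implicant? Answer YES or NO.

YES

size-2^0 implicants → 001101  010000(✓)  010001(✓)  010010(✓)  010101(✓)  010110(✓)  011001(✓)  011010(✓)  011111  100001(✓)  100011(✓)  101000  101111  110000(✓)  110111
size-2^1 implicants → -10000  01-001  01-010  010-01  010-10  0100-0  01000-  1000-1
Unchecked terms (primes): -10000, 001101, 01-001, 01-010, 010-01, 010-10, 0100-0, 01000-, 011111, 1000-1, 101000, 101111, 110111
Minterm coverage:
  m13 ⊆ 001101 [E]
  m16 ⊆ -10000,0100-0,01000-
  m17 ⊆ 01-001,010-01,01000-
  m18 ⊆ 01-010,010-10,0100-0
  m21 ⊆ 010-01 [E]
  m22 ⊆ 010-10 [E]
  m25 ⊆ 01-001 [E]
  m31 ⊆ 011111 [E]
  m33 ⊆ 1000-1 [E]
  m40 ⊆ 101000 [E]
  m55 ⊆ 110111 [E]
E = {001101, 01-001, 010-01, 010-10, 011111, 1000-1, 101000, 110111}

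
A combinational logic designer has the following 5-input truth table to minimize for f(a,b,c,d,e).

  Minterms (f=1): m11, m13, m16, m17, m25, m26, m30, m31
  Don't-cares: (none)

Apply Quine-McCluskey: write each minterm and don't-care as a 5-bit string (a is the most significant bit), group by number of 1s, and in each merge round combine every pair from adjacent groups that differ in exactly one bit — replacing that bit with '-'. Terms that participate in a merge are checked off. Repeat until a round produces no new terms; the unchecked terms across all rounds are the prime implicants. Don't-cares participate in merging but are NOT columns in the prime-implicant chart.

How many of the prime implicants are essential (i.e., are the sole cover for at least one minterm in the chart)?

[col 0] 01011, 01101, 10000*, 10001*, 11001*, 11010*, 11110*, 11111*
[col 1] 1-001, 1000-, 11-10, 1111-
Prime implicants: 01011, 01101, 1-001, 1000-, 11-10, 1111-
PI chart (minterm → PIs covering it):
  11 | 01011  (sole → essential)
  13 | 01101  (sole → essential)
  16 | 1000-  (sole → essential)
  17 | 1-001,1000-
  25 | 1-001  (sole → essential)
  26 | 11-10  (sole → essential)
  30 | 11-10,1111-
  31 | 1111-  (sole → essential)
Essential prime implicants: 01011, 01101, 1-001, 1000-, 11-10, 1111-

6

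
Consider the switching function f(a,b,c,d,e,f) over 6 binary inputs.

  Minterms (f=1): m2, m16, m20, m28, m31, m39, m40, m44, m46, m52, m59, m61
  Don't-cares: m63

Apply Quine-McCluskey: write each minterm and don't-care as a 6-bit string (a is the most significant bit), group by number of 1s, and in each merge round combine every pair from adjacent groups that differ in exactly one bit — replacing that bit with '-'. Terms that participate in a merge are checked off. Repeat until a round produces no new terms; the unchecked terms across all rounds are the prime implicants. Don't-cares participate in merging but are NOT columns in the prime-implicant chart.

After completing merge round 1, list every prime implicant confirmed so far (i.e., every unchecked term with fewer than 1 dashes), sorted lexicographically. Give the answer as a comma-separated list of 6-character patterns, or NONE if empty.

000010, 100111

Round 0: 000010 010000✓ 010100✓ 011100✓ 011111✓ 100111 101000✓ 101100✓ 101110✓ 110100✓ 111011✓ 111101✓ 111111✓
Round 1: -10100 -11111 01-100 010-00 101-00 1011-0 111-11 1111-1
PIs = {-10100, -11111, 000010, 01-100, 010-00, 100111, 101-00, 1011-0, 111-11, 1111-1}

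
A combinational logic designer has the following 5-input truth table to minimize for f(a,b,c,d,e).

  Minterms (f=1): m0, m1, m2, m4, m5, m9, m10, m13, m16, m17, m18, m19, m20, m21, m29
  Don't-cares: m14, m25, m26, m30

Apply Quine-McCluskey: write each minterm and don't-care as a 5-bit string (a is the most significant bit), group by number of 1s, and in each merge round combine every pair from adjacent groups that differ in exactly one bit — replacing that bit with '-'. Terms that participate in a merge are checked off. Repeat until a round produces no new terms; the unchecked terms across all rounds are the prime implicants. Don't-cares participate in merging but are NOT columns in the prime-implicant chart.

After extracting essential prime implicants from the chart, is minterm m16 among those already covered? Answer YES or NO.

[col 0] 00000*, 00001*, 00010*, 00100*, 00101*, 01001*, 01010*, 01101*, 01110*, 10000*, 10001*, 10010*, 10011*, 10100*, 10101*, 11001*, 11010*, 11101*, 11110*
[col 1] -0000*, -0001*, -0010*, -0100*, -0101*, -1001*, -1010*, -1101*, -1110*, 0-001*, 0-010*, 0-101*, 00-00*, 00-01*, 000-0*, 0000-*, 0010-*, 01-01*, 01-10*, 1-001*, 1-010*, 1-101*, 10-00*, 10-01*, 100-0*, 100-1*, 1000-*, 1001-*, 1010-*, 11-01*, 11-10*
[col 2] --001*, --010, --101*, -0-00*, -0-01*, -00-0, -000-*, -010-*, -1-01*, -1-10, 0--01*, 00-0-*, 1--01*, 10-0-*, 100--
[col 3] ---01, -0-0-
Prime implicants: ---01, --010, -0-0-, -00-0, -1-10, 100--
PI chart (minterm → PIs covering it):
  0 | -0-0-,-00-0
  1 | ---01,-0-0-
  2 | --010,-00-0
  4 | -0-0-  (sole → essential)
  5 | ---01,-0-0-
  9 | ---01  (sole → essential)
  10 | --010,-1-10
  13 | ---01  (sole → essential)
  16 | -0-0-,-00-0,100--
  17 | ---01,-0-0-,100--
  18 | --010,-00-0,100--
  19 | 100--  (sole → essential)
  20 | -0-0-  (sole → essential)
  21 | ---01,-0-0-
  29 | ---01  (sole → essential)
Essential prime implicants: ---01, -0-0-, 100--

YES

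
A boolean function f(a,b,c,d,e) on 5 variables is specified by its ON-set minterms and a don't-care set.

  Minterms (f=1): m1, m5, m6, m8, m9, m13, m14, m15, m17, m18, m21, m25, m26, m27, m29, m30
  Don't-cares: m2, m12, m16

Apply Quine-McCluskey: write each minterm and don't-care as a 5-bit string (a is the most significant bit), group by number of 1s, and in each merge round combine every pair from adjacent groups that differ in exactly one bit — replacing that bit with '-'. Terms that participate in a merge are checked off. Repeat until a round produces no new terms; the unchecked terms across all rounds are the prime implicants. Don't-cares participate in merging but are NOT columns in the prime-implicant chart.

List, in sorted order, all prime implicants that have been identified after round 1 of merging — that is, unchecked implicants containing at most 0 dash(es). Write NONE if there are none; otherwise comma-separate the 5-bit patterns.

size-2^0 implicants → 00001(✓)  00010(✓)  00101(✓)  00110(✓)  01000(✓)  01001(✓)  01100(✓)  01101(✓)  01110(✓)  01111(✓)  10000(✓)  10001(✓)  10010(✓)  10101(✓)  11001(✓)  11010(✓)  11011(✓)  11101(✓)  11110(✓)
size-2^1 implicants → -0001(✓)  -0010  -0101(✓)  -1001(✓)  -1101(✓)  -1110  0-001(✓)  0-101(✓)  0-110  00-01(✓)  00-10  01-00(✓)  01-01(✓)  0100-(✓)  011-0(✓)  011-1(✓)  0110-(✓)  0111-(✓)  1-001(✓)  1-010  1-101(✓)  10-01(✓)  100-0  1000-  11-01(✓)  11-10  110-1  1101-
size-2^2 implicants → --001(✓)  --101(✓)  -0-01(✓)  -1-01(✓)  0--01(✓)  01-0-  011--  1--01(✓)
size-2^3 implicants → ---01
Unchecked terms (primes): ---01, -0010, -1110, 0-110, 00-10, 01-0-, 011--, 1-010, 100-0, 1000-, 11-10, 110-1, 1101-

NONE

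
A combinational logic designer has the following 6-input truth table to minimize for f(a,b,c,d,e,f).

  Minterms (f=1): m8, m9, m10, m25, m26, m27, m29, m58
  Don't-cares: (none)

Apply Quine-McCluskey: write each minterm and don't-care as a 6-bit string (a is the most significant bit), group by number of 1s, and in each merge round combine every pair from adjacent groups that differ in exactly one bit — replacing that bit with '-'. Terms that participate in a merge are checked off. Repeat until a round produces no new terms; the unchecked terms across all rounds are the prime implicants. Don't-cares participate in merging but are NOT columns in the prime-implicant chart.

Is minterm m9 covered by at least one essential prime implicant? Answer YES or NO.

NO

[col 0] 001000*, 001001*, 001010*, 011001*, 011010*, 011011*, 011101*, 111010*
[col 1] -11010, 0-1001, 0-1010, 0010-0, 00100-, 011-01, 0110-1, 01101-
Prime implicants: -11010, 0-1001, 0-1010, 0010-0, 00100-, 011-01, 0110-1, 01101-
PI chart (minterm → PIs covering it):
  8 | 0010-0,00100-
  9 | 0-1001,00100-
  10 | 0-1010,0010-0
  25 | 0-1001,011-01,0110-1
  26 | -11010,0-1010,01101-
  27 | 0110-1,01101-
  29 | 011-01  (sole → essential)
  58 | -11010  (sole → essential)
Essential prime implicants: -11010, 011-01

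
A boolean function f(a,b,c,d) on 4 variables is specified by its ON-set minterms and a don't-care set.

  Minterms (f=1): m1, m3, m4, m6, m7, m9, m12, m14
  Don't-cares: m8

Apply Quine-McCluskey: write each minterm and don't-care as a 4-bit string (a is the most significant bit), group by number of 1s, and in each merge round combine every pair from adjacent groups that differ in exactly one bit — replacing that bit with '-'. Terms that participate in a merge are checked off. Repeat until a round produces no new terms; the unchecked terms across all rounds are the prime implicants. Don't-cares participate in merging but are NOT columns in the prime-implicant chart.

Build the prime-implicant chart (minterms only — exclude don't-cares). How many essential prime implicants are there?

size-2^0 implicants → 0001(✓)  0011(✓)  0100(✓)  0110(✓)  0111(✓)  1000(✓)  1001(✓)  1100(✓)  1110(✓)
size-2^1 implicants → -001  -100(✓)  -110(✓)  0-11  00-1  01-0(✓)  011-  1-00  100-  11-0(✓)
size-2^2 implicants → -1-0
Unchecked terms (primes): -001, -1-0, 0-11, 00-1, 011-, 1-00, 100-
Minterm coverage:
  m1 ⊆ -001,00-1
  m3 ⊆ 0-11,00-1
  m4 ⊆ -1-0 [E]
  m6 ⊆ -1-0,011-
  m7 ⊆ 0-11,011-
  m9 ⊆ -001,100-
  m12 ⊆ -1-0,1-00
  m14 ⊆ -1-0 [E]
E = {-1-0}

1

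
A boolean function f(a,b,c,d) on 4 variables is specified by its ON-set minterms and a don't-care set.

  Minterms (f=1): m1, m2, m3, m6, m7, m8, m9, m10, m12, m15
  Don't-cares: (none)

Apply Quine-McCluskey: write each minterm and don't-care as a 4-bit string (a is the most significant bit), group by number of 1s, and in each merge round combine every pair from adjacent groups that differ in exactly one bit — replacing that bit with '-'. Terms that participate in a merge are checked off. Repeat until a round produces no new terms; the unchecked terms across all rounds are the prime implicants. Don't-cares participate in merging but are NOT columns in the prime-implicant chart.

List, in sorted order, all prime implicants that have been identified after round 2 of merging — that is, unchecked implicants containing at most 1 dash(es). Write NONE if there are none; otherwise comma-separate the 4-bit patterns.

-001, -010, -111, 00-1, 1-00, 10-0, 100-

size-2^0 implicants → 0001(✓)  0010(✓)  0011(✓)  0110(✓)  0111(✓)  1000(✓)  1001(✓)  1010(✓)  1100(✓)  1111(✓)
size-2^1 implicants → -001  -010  -111  0-10(✓)  0-11(✓)  00-1  001-(✓)  011-(✓)  1-00  10-0  100-
size-2^2 implicants → 0-1-
Unchecked terms (primes): -001, -010, -111, 0-1-, 00-1, 1-00, 10-0, 100-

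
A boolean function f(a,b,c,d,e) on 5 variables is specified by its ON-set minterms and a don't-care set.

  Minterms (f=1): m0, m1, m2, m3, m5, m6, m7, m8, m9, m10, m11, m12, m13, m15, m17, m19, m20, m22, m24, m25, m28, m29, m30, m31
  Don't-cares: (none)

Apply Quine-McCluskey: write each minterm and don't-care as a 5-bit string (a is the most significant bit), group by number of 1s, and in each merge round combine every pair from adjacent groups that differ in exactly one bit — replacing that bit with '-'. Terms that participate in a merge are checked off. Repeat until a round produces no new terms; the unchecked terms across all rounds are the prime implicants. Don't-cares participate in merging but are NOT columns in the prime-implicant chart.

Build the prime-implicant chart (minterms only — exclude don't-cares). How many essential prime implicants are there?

[col 0] 00000*, 00001*, 00010*, 00011*, 00101*, 00110*, 00111*, 01000*, 01001*, 01010*, 01011*, 01100*, 01101*, 01111*, 10001*, 10011*, 10100*, 10110*, 11000*, 11001*, 11100*, 11101*, 11110*, 11111*
[col 1] -0001*, -0011*, -0110, -1000*, -1001*, -1100*, -1101*, -1111*, 0-000*, 0-001*, 0-010*, 0-011*, 0-101*, 0-111*, 00-01*, 00-10*, 00-11*, 000-0*, 000-1*, 0000-*, 0001-*, 001-1*, 0011-*, 01-00*, 01-01*, 01-11*, 010-0*, 010-1*, 0100-*, 0101-*, 011-1*, 0110-*, 1-001*, 1-100*, 1-110*, 100-1*, 101-0*, 11-00*, 11-01*, 1100-*, 111-0*, 111-1*, 1110-*, 1111-*
[col 2] --001, -00-1, -1-00*, -1-01*, -100-*, -11-1, -110-*, 0--01*, 0--11*, 0-0-0*, 0-0-1*, 0-00-*, 0-01-*, 0-1-1*, 00--1*, 00-1-, 000--*, 01--1*, 01-0-*, 010--*, 1-1-0, 11-0-*, 111--
[col 3] -1-0-, 0---1, 0-0--
Prime implicants: --001, -00-1, -0110, -1-0-, -11-1, 0---1, 0-0--, 00-1-, 1-1-0, 111--
PI chart (minterm → PIs covering it):
  0 | 0-0--  (sole → essential)
  1 | --001,-00-1,0---1,0-0--
  2 | 0-0--,00-1-
  3 | -00-1,0---1,0-0--,00-1-
  5 | 0---1  (sole → essential)
  6 | -0110,00-1-
  7 | 0---1,00-1-
  8 | -1-0-,0-0--
  9 | --001,-1-0-,0---1,0-0--
  10 | 0-0--  (sole → essential)
  11 | 0---1,0-0--
  12 | -1-0-  (sole → essential)
  13 | -1-0-,-11-1,0---1
  15 | -11-1,0---1
  17 | --001,-00-1
  19 | -00-1  (sole → essential)
  20 | 1-1-0  (sole → essential)
  22 | -0110,1-1-0
  24 | -1-0-  (sole → essential)
  25 | --001,-1-0-
  28 | -1-0-,1-1-0,111--
  29 | -1-0-,-11-1,111--
  30 | 1-1-0,111--
  31 | -11-1,111--
Essential prime implicants: -00-1, -1-0-, 0---1, 0-0--, 1-1-0

5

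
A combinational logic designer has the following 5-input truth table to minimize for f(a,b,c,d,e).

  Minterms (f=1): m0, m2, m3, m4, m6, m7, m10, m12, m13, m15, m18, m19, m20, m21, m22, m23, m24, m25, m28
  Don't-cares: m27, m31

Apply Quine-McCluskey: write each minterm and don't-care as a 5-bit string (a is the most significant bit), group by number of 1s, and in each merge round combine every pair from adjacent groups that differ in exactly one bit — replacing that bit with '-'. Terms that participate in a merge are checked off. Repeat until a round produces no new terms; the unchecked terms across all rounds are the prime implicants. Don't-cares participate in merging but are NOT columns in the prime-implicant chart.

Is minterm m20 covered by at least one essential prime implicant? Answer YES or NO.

YES

size-2^0 implicants → 00000(✓)  00010(✓)  00011(✓)  00100(✓)  00110(✓)  00111(✓)  01010(✓)  01100(✓)  01101(✓)  01111(✓)  10010(✓)  10011(✓)  10100(✓)  10101(✓)  10110(✓)  10111(✓)  11000(✓)  11001(✓)  11011(✓)  11100(✓)  11111(✓)
size-2^1 implicants → -0010(✓)  -0011(✓)  -0100(✓)  -0110(✓)  -0111(✓)  -1100(✓)  -1111(✓)  0-010  0-100(✓)  0-111(✓)  00-00(✓)  00-10(✓)  00-11(✓)  000-0(✓)  0001-(✓)  001-0(✓)  0011-(✓)  011-1  0110-  1-011(✓)  1-100(✓)  1-111(✓)  10-10(✓)  10-11(✓)  1001-(✓)  101-0(✓)  101-1(✓)  1010-(✓)  1011-(✓)  11-00  11-11(✓)  110-1  1100-
size-2^2 implicants → --100  --111  -0-10(✓)  -0-11(✓)  -001-(✓)  -01-0  -011-(✓)  00--0  00-1-(✓)  1--11  10-1-(✓)  101--
size-2^3 implicants → -0-1-
Unchecked terms (primes): --100, --111, -0-1-, -01-0, 0-010, 00--0, 011-1, 0110-, 1--11, 101--, 11-00, 110-1, 1100-
Minterm coverage:
  m0 ⊆ 00--0 [E]
  m2 ⊆ -0-1-,0-010,00--0
  m3 ⊆ -0-1- [E]
  m4 ⊆ --100,-01-0,00--0
  m6 ⊆ -0-1-,-01-0,00--0
  m7 ⊆ --111,-0-1-
  m10 ⊆ 0-010 [E]
  m12 ⊆ --100,0110-
  m13 ⊆ 011-1,0110-
  m15 ⊆ --111,011-1
  m18 ⊆ -0-1- [E]
  m19 ⊆ -0-1-,1--11
  m20 ⊆ --100,-01-0,101--
  m21 ⊆ 101-- [E]
  m22 ⊆ -0-1-,-01-0,101--
  m23 ⊆ --111,-0-1-,1--11,101--
  m24 ⊆ 11-00,1100-
  m25 ⊆ 110-1,1100-
  m28 ⊆ --100,11-00
E = {-0-1-, 0-010, 00--0, 101--}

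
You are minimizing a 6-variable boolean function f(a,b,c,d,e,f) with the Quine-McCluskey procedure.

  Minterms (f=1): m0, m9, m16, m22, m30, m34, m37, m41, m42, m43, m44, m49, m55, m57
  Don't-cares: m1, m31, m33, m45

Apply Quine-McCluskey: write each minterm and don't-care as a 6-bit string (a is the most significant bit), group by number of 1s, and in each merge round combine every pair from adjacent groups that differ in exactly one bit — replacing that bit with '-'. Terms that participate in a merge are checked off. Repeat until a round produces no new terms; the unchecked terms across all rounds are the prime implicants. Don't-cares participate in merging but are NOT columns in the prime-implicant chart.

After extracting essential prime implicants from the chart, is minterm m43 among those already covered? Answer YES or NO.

Round 0: 000000✓ 000001✓ 001001✓ 010000✓ 010110✓ 011110✓ 011111✓ 100001✓ 100010✓ 100101✓ 101001✓ 101010✓ 101011✓ 101100✓ 101101✓ 110001✓ 110111 111001✓
Round 1: -00001✓ -01001✓ 0-0000 00-001✓ 00000- 01-110 01111- 1-0001✓ 1-1001✓ 10-001✓ 10-010 10-101✓ 100-01✓ 101-01✓ 1010-1 10101- 10110- 11-001✓
Round 2: -0-001 1--001 10--01
PIs = {-0-001, 0-0000, 00000-, 01-110, 01111-, 1--001, 10--01, 10-010, 1010-1, 10101-, 10110-, 110111}
Coverage chart:
  m0: 0-0000,00000-
  m9: -0-001 ←essential
  m16: 0-0000 ←essential
  m22: 01-110 ←essential
  m30: 01-110,01111-
  m34: 10-010 ←essential
  m37: 10--01 ←essential
  m41: -0-001,1--001,10--01,1010-1
  m42: 10-010,10101-
  m43: 1010-1,10101-
  m44: 10110- ←essential
  m49: 1--001 ←essential
  m55: 110111 ←essential
  m57: 1--001 ←essential
Essential: -0-001, 0-0000, 01-110, 1--001, 10--01, 10-010, 10110-, 110111

NO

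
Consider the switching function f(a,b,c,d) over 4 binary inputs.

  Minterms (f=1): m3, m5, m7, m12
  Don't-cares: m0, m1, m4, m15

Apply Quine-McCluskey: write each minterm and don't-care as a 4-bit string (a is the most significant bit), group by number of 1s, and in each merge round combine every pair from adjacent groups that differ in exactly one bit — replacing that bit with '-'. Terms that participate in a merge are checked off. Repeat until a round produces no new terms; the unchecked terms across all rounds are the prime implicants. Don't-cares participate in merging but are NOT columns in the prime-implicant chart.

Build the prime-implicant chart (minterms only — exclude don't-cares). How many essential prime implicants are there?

[col 0] 0000*, 0001*, 0011*, 0100*, 0101*, 0111*, 1100*, 1111*
[col 1] -100, -111, 0-00*, 0-01*, 0-11*, 00-1*, 000-*, 01-1*, 010-*
[col 2] 0--1, 0-0-
Prime implicants: -100, -111, 0--1, 0-0-
PI chart (minterm → PIs covering it):
  3 | 0--1  (sole → essential)
  5 | 0--1,0-0-
  7 | -111,0--1
  12 | -100  (sole → essential)
Essential prime implicants: -100, 0--1

2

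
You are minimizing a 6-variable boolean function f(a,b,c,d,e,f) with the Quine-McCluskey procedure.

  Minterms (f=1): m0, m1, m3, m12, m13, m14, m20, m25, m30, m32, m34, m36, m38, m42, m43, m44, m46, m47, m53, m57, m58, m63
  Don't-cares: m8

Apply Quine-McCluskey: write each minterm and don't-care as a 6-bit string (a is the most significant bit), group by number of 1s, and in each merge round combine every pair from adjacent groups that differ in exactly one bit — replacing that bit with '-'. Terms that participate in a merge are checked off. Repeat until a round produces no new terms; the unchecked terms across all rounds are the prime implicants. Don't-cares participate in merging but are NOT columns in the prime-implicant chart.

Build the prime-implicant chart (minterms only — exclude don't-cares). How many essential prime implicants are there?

Round 0: 000000✓ 000001✓ 000011✓ 001000✓ 001100✓ 001101✓ 001110✓ 010100 011001✓ 011110✓ 100000✓ 100010✓ 100100✓ 100110✓ 101010✓ 101011✓ 101100✓ 101110✓ 101111✓ 110101 111001✓ 111010✓ 111111✓
Round 1: -00000 -01100✓ -01110✓ -11001 0-1110 00-000 0000-1 00000- 001-00 0011-0✓ 00110- 1-1010 1-1111 10-010✓ 10-100✓ 10-110✓ 100-00✓ 100-10✓ 1000-0✓ 1001-0✓ 101-10✓ 101-11✓ 10101-✓ 1011-0✓ 10111-✓
Round 2: -011-0 10--10 10-1-0 100--0 101-1-
PIs = {-00000, -011-0, -11001, 0-1110, 00-000, 0000-1, 00000-, 001-00, 00110-, 010100, 1-1010, 1-1111, 10--10, 10-1-0, 100--0, 101-1-, 110101}
Coverage chart:
  m0: -00000,00-000,00000-
  m1: 0000-1,00000-
  m3: 0000-1 ←essential
  m12: -011-0,001-00,00110-
  m13: 00110- ←essential
  m14: -011-0,0-1110
  m20: 010100 ←essential
  m25: -11001 ←essential
  m30: 0-1110 ←essential
  m32: -00000,100--0
  m34: 10--10,100--0
  m36: 10-1-0,100--0
  m38: 10--10,10-1-0,100--0
  m42: 1-1010,10--10,101-1-
  m43: 101-1- ←essential
  m44: -011-0,10-1-0
  m46: -011-0,10--10,10-1-0,101-1-
  m47: 1-1111,101-1-
  m53: 110101 ←essential
  m57: -11001 ←essential
  m58: 1-1010 ←essential
  m63: 1-1111 ←essential
Essential: -11001, 0-1110, 0000-1, 00110-, 010100, 1-1010, 1-1111, 101-1-, 110101

9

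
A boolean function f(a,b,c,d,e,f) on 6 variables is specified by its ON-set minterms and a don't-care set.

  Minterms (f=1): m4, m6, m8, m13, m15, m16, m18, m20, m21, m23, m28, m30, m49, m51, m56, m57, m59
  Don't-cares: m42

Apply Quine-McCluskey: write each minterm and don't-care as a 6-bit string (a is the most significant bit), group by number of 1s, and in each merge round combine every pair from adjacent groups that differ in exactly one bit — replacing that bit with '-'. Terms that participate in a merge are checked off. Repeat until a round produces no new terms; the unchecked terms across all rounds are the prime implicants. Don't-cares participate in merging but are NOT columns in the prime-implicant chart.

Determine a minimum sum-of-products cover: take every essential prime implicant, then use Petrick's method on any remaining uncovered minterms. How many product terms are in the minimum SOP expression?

Round 0: 000100✓ 000110✓ 001000 001101✓ 001111✓ 010000✓ 010010✓ 010100✓ 010101✓ 010111✓ 011100✓ 011110✓ 101010 110001✓ 110011✓ 111000✓ 111001✓ 111011✓
Round 1: 0-0100 0001-0 0011-1 01-100 010-00 0100-0 0101-1 01010- 0111-0 11-001✓ 11-011✓ 1100-1✓ 1110-1✓ 11100-
Round 2: 11-0-1
PIs = {0-0100, 0001-0, 001000, 0011-1, 01-100, 010-00, 0100-0, 0101-1, 01010-, 0111-0, 101010, 11-0-1, 11100-}
Coverage chart:
  m4: 0-0100,0001-0
  m6: 0001-0 ←essential
  m8: 001000 ←essential
  m13: 0011-1 ←essential
  m15: 0011-1 ←essential
  m16: 010-00,0100-0
  m18: 0100-0 ←essential
  m20: 0-0100,01-100,010-00,01010-
  m21: 0101-1,01010-
  m23: 0101-1 ←essential
  m28: 01-100,0111-0
  m30: 0111-0 ←essential
  m49: 11-0-1 ←essential
  m51: 11-0-1 ←essential
  m56: 11100- ←essential
  m57: 11-0-1,11100-
  m59: 11-0-1 ←essential
Essential: 0001-0, 001000, 0011-1, 0100-0, 0101-1, 0111-0, 11-0-1, 11100-
Petrick residual → 0-0100
Min cover (9 terms): a'c'de'f' + a'b'c'df' + a'b'cd'e'f' + a'b'cdf + a'bc'd'f' + a'bc'df + a'bcdf' + abd'f + abcd'e'

9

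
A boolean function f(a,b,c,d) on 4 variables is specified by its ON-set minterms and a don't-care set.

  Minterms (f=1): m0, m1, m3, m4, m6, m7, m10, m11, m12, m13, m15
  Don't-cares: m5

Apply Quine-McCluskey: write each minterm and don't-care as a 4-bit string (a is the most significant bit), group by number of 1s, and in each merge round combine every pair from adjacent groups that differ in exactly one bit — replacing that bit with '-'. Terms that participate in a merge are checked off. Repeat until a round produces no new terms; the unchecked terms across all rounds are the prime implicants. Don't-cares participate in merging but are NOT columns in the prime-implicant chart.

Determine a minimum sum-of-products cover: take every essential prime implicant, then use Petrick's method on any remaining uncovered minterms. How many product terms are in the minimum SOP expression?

5

[col 0] 0000*, 0001*, 0011*, 0100*, 0101*, 0110*, 0111*, 1010*, 1011*, 1100*, 1101*, 1111*
[col 1] -011*, -100*, -101*, -111*, 0-00*, 0-01*, 0-11*, 00-1*, 000-*, 01-0*, 01-1*, 010-*, 011-*, 1-11*, 101-, 11-1*, 110-*
[col 2] --11, -1-1, -10-, 0--1, 0-0-, 01--
Prime implicants: --11, -1-1, -10-, 0--1, 0-0-, 01--, 101-
PI chart (minterm → PIs covering it):
  0 | 0-0-  (sole → essential)
  1 | 0--1,0-0-
  3 | --11,0--1
  4 | -10-,0-0-,01--
  6 | 01--  (sole → essential)
  7 | --11,-1-1,0--1,01--
  10 | 101-  (sole → essential)
  11 | --11,101-
  12 | -10-  (sole → essential)
  13 | -1-1,-10-
  15 | --11,-1-1
Essential prime implicants: -10-, 0-0-, 01--, 101-
Petrick residual → --11
Minimum SOP uses 5 PIs: cd + bc' + a'c' + a'b + ab'c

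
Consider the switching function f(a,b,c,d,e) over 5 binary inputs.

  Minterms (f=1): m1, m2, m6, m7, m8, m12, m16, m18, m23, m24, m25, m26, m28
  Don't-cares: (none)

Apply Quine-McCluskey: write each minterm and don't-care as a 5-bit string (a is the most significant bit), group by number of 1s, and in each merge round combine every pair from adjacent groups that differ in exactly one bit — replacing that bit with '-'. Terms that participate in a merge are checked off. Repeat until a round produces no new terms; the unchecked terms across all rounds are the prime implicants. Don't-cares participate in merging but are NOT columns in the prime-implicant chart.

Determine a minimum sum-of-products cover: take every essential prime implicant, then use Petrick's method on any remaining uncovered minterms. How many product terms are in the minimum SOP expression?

6

size-2^0 implicants → 00001  00010(✓)  00110(✓)  00111(✓)  01000(✓)  01100(✓)  10000(✓)  10010(✓)  10111(✓)  11000(✓)  11001(✓)  11010(✓)  11100(✓)
size-2^1 implicants → -0010  -0111  -1000(✓)  -1100(✓)  00-10  0011-  01-00(✓)  1-000(✓)  1-010(✓)  100-0(✓)  11-00(✓)  110-0(✓)  1100-
size-2^2 implicants → -1-00  1-0-0
Unchecked terms (primes): -0010, -0111, -1-00, 00-10, 00001, 0011-, 1-0-0, 1100-
Minterm coverage:
  m1 ⊆ 00001 [E]
  m2 ⊆ -0010,00-10
  m6 ⊆ 00-10,0011-
  m7 ⊆ -0111,0011-
  m8 ⊆ -1-00 [E]
  m12 ⊆ -1-00 [E]
  m16 ⊆ 1-0-0 [E]
  m18 ⊆ -0010,1-0-0
  m23 ⊆ -0111 [E]
  m24 ⊆ -1-00,1-0-0,1100-
  m25 ⊆ 1100- [E]
  m26 ⊆ 1-0-0 [E]
  m28 ⊆ -1-00 [E]
E = {-0111, -1-00, 00001, 1-0-0, 1100-}
Petrick residual → 00-10
Cover = b'cde + bd'e' + a'b'de' + a'b'c'd'e + ac'e' + abc'd'  |cover|=6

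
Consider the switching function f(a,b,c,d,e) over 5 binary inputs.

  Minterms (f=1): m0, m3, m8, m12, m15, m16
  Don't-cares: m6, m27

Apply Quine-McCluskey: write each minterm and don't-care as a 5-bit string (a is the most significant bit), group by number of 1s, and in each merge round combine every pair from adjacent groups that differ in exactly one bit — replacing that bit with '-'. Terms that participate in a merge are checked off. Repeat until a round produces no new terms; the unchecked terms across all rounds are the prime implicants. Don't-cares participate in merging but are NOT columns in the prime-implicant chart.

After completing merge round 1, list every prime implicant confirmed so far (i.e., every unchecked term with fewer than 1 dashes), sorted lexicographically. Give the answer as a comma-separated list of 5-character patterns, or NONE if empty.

size-2^0 implicants → 00000(✓)  00011  00110  01000(✓)  01100(✓)  01111  10000(✓)  11011
size-2^1 implicants → -0000  0-000  01-00
Unchecked terms (primes): -0000, 0-000, 00011, 00110, 01-00, 01111, 11011

00011, 00110, 01111, 11011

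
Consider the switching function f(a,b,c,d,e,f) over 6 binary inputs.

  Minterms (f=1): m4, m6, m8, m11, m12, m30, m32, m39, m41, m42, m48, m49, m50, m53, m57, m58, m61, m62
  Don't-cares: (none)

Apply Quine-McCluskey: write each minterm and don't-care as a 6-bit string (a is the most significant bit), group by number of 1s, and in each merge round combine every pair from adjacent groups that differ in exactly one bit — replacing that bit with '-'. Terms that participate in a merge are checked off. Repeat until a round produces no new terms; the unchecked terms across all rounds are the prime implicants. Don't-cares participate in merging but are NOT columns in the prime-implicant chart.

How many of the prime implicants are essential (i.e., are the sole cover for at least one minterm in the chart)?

size-2^0 implicants → 000100(✓)  000110(✓)  001000(✓)  001011  001100(✓)  011110(✓)  100000(✓)  100111  101001(✓)  101010(✓)  110000(✓)  110001(✓)  110010(✓)  110101(✓)  111001(✓)  111010(✓)  111101(✓)  111110(✓)
size-2^1 implicants → -11110  00-100  0001-0  001-00  1-0000  1-1001  1-1010  11-001(✓)  11-010  11-101(✓)  110-01(✓)  1100-0  11000-  111-01(✓)  111-10
size-2^2 implicants → 11--01
Unchecked terms (primes): -11110, 00-100, 0001-0, 001-00, 001011, 1-0000, 1-1001, 1-1010, 100111, 11--01, 11-010, 1100-0, 11000-, 111-10
Minterm coverage:
  m4 ⊆ 00-100,0001-0
  m6 ⊆ 0001-0 [E]
  m8 ⊆ 001-00 [E]
  m11 ⊆ 001011 [E]
  m12 ⊆ 00-100,001-00
  m30 ⊆ -11110 [E]
  m32 ⊆ 1-0000 [E]
  m39 ⊆ 100111 [E]
  m41 ⊆ 1-1001 [E]
  m42 ⊆ 1-1010 [E]
  m48 ⊆ 1-0000,1100-0,11000-
  m49 ⊆ 11--01,11000-
  m50 ⊆ 11-010,1100-0
  m53 ⊆ 11--01 [E]
  m57 ⊆ 1-1001,11--01
  m58 ⊆ 1-1010,11-010,111-10
  m61 ⊆ 11--01 [E]
  m62 ⊆ -11110,111-10
E = {-11110, 0001-0, 001-00, 001011, 1-0000, 1-1001, 1-1010, 100111, 11--01}

9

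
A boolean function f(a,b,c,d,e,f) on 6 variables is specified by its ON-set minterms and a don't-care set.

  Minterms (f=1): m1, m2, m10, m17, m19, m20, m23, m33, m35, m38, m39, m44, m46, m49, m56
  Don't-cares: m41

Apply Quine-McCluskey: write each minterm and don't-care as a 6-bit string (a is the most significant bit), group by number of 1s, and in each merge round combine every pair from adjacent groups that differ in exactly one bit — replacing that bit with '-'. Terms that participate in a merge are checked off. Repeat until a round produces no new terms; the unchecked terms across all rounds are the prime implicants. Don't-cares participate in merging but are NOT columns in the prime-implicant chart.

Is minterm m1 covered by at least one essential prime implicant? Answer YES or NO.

YES

[col 0] 000001*, 000010*, 001010*, 010001*, 010011*, 010100, 010111*, 100001*, 100011*, 100110*, 100111*, 101001*, 101100*, 101110*, 110001*, 111000
[col 1] -00001*, -10001*, 0-0001*, 00-010, 010-11, 0100-1, 1-0001*, 10-001, 10-110, 100-11, 1000-1, 10011-, 1011-0
[col 2] --0001
Prime implicants: --0001, 00-010, 010-11, 0100-1, 010100, 10-001, 10-110, 100-11, 1000-1, 10011-, 1011-0, 111000
PI chart (minterm → PIs covering it):
  1 | --0001  (sole → essential)
  2 | 00-010  (sole → essential)
  10 | 00-010  (sole → essential)
  17 | --0001,0100-1
  19 | 010-11,0100-1
  20 | 010100  (sole → essential)
  23 | 010-11  (sole → essential)
  33 | --0001,10-001,1000-1
  35 | 100-11,1000-1
  38 | 10-110,10011-
  39 | 100-11,10011-
  44 | 1011-0  (sole → essential)
  46 | 10-110,1011-0
  49 | --0001  (sole → essential)
  56 | 111000  (sole → essential)
Essential prime implicants: --0001, 00-010, 010-11, 010100, 1011-0, 111000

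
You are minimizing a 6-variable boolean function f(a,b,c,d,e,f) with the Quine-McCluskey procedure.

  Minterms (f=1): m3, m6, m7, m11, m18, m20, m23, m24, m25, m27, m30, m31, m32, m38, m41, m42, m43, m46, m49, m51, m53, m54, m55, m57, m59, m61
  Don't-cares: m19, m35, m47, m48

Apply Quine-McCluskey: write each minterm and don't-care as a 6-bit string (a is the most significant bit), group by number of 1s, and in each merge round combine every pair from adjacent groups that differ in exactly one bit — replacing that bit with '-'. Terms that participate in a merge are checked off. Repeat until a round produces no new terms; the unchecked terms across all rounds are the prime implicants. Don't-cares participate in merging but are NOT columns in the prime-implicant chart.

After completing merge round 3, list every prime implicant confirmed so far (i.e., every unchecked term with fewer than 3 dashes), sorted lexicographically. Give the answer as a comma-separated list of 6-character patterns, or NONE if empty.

-00110, -10-11, -110-1, 0-0-11, 00011-, 01--11, 01001-, 010100, 01100-, 01111-, 1-0000, 1-0110, 1-10-1, 10-110, 101-1-, 11--01, 11-0-1, 110--1, 11000-, 11011-

Round 0: 000011✓ 000110✓ 000111✓ 001011✓ 010010✓ 010011✓ 010100 010111✓ 011000✓ 011001✓ 011011✓ 011110✓ 011111✓ 100000✓ 100011✓ 100110✓ 101001✓ 101010✓ 101011✓ 101110✓ 101111✓ 110000✓ 110001✓ 110011✓ 110101✓ 110110✓ 110111✓ 111001✓ 111011✓ 111101✓
Round 1: -00011✓ -00110 -01011✓ -10011✓ -10111✓ -11001✓ -11011✓ 0-0011✓ 0-0111✓ 0-1011✓ 00-011✓ 000-11✓ 00011- 01-011✓ 01-111✓ 010-11✓ 01001- 011-11✓ 0110-1✓ 01100- 01111- 1-0000 1-0011✓ 1-0110 1-1001✓ 1-1011✓ 10-011✓ 10-110 101-10✓ 101-11✓ 1010-1✓ 10101-✓ 10111-✓ 11-001✓ 11-011✓ 11-101✓ 110-01✓ 110-11✓ 1100-1✓ 11000- 1101-1✓ 11011- 111-01✓ 1110-1✓
Round 2: --0011✓ --1011✓ -0-011✓ -1-011✓ -10-11 -110-1 0--011✓ 0-0-11 01--11 1--011✓ 1-10-1 101-1- 11--01 11-0-1 110--1
Round 3: ---011
PIs = {---011, -00110, -10-11, -110-1, 0-0-11, 00011-, 01--11, 01001-, 010100, 01100-, 01111-, 1-0000, 1-0110, 1-10-1, 10-110, 101-1-, 11--01, 11-0-1, 110--1, 11000-, 11011-}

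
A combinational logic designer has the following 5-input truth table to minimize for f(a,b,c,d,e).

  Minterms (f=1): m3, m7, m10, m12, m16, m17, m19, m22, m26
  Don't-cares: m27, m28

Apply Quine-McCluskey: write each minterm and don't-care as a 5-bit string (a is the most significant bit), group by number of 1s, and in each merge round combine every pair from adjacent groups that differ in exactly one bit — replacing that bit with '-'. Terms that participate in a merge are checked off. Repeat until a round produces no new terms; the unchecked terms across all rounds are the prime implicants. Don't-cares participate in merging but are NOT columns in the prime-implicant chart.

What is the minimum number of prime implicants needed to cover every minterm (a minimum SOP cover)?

6

[col 0] 00011*, 00111*, 01010*, 01100*, 10000*, 10001*, 10011*, 10110, 11010*, 11011*, 11100*
[col 1] -0011, -1010, -1100, 00-11, 1-011, 100-1, 1000-, 1101-
Prime implicants: -0011, -1010, -1100, 00-11, 1-011, 100-1, 1000-, 10110, 1101-
PI chart (minterm → PIs covering it):
  3 | -0011,00-11
  7 | 00-11  (sole → essential)
  10 | -1010  (sole → essential)
  12 | -1100  (sole → essential)
  16 | 1000-  (sole → essential)
  17 | 100-1,1000-
  19 | -0011,1-011,100-1
  22 | 10110  (sole → essential)
  26 | -1010,1101-
Essential prime implicants: -1010, -1100, 00-11, 1000-, 10110
Petrick residual → -0011
Minimum SOP uses 6 PIs: b'c'de + bc'de' + bcd'e' + a'b'de + ab'c'd' + ab'cde'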